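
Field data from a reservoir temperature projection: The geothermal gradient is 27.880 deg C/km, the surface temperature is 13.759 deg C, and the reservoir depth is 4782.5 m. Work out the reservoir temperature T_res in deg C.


T_res = T_surf + grad * d / 1000
T_res = 13.759 + 27.880 * 4782.5 / 1000
T_res = 147.10 deg C


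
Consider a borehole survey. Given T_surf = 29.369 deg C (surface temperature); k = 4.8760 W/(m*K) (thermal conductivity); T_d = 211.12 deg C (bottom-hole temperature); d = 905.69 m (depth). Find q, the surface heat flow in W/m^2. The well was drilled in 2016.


Step 1: grad = (T_d - T_surf)/d * 1000 = (211.12 - 29.369)/905.69 * 1000 = 200.6768 deg C/km
Step 2: q = k * grad / 1000 = 4.876 * 200.6768 / 1000 = 0.97850 W/m^2
q = 0.97850 W/m^2


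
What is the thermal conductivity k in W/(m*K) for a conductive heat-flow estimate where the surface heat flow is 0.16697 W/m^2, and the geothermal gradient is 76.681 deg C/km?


k = q * 1000 / grad
k = 0.16697 * 1000 / 76.681
k = 2.1775 W/(m*K)


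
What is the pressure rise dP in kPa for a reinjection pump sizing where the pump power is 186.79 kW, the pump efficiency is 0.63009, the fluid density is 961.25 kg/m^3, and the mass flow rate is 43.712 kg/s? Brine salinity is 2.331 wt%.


dP = P_pump * rho * eta / mdot
dP = 186.79 * 961.25 * 0.63009 / 43.712
dP = 2588.2 kPa


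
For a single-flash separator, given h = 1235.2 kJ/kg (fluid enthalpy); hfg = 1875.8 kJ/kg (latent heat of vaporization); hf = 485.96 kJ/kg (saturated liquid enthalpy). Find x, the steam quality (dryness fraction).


x = (h - hf) / hfg
x = (1235.2 - 485.96) / 1875.8
x = 0.39942


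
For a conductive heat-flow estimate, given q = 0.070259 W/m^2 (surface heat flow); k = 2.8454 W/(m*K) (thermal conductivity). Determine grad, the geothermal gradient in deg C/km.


grad = q * 1000 / k
grad = 0.070259 * 1000 / 2.8454
grad = 24.692 deg C/km


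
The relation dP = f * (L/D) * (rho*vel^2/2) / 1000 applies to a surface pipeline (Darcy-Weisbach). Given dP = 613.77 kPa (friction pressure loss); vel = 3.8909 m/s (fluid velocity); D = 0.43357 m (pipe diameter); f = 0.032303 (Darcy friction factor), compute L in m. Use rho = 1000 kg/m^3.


L = dP*1000*D / (f*rho*vel^2/2)
L = 613.77*1000*0.43357 / (0.032303*1000*3.8909^2/2)
L = 1088.3 m


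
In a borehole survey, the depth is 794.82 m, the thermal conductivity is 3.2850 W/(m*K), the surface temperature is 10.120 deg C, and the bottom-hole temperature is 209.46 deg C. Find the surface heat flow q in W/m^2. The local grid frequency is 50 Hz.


Step 1: grad = (T_d - T_surf)/d * 1000 = (209.46 - 10.12)/794.82 * 1000 = 250.7989 deg C/km
Step 2: q = k * grad / 1000 = 3.285 * 250.7989 / 1000 = 0.82387 W/m^2
q = 0.82387 W/m^2


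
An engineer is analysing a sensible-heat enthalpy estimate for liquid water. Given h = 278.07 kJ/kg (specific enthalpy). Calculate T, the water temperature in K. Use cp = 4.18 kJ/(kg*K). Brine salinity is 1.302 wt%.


T = h / cp
T = 278.07 / 4.18
T = 66.52392 deg C
Convert to K: 66.52392 + 273.15 = 339.67 K
T = 339.67 K


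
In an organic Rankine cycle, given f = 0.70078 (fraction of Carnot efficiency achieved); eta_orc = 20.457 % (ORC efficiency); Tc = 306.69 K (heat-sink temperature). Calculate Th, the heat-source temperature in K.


Th = Tc / (1 - (eta_orc/100)/f)
Th = 306.69 / (1 - (20.457/100)/0.70078)
Th = 433.13 K


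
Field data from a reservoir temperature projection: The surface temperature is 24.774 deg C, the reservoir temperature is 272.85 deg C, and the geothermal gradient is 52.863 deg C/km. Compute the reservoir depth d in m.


d = (T_res - T_surf) / grad * 1000
d = (272.85 - 24.774) / 52.863 * 1000
d = 4692.8 m


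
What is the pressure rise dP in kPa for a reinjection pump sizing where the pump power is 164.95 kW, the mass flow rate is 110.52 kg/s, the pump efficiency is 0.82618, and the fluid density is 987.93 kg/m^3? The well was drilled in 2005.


dP = P_pump * rho * eta / mdot
dP = 164.95 * 987.93 * 0.82618 / 110.52
dP = 1218.2 kPa


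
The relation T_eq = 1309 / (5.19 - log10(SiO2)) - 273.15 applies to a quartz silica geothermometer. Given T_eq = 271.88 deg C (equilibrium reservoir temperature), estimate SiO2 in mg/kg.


SiO2 = 10^(5.19 - 1309/(T_eq + 273.15))
SiO2 = 10^(5.19 - 1309/(271.88 + 273.15))
SiO2 = 614.18 mg/kg


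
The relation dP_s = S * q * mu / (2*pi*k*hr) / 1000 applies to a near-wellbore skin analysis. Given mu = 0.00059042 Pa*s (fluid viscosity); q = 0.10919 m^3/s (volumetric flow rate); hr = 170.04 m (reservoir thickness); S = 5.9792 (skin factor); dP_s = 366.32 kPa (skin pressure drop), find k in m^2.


k = S*q*mu / (2*pi*dP_s*1000*hr)
k = 5.9792*0.10919*0.00059042 / (2*pi*366.32*1000*170.04)
k = 9.8491e-13 m^2


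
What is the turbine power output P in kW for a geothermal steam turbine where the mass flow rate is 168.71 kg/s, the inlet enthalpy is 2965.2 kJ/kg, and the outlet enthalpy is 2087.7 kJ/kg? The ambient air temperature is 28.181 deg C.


P = mdot * (h_in - h_out) / 1000
P = 168.71 * (2965.2 - 2087.7) / 1000
P = 148.0430 MW
Convert: 148.0430 MW * 1000.0 = 1.4804e+05 kW
P = 1.4804e+05 kW


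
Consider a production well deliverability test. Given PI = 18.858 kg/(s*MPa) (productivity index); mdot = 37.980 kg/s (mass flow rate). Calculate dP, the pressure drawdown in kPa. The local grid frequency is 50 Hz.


dP = mdot * 1000 / PI
dP = 37.980 * 1000 / 18.858
dP = 2014.0 kPa


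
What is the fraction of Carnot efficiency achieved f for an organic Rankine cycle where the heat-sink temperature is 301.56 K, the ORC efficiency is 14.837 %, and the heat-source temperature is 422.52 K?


f = (eta_orc/100) / (1 - Tc/Th)
f = (14.837/100) / (1 - 301.56/422.52)
f = 0.51826


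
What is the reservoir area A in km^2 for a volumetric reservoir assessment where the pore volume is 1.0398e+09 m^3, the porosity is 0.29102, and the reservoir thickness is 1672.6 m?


A = Vp / (1e6 * hr * phi)
A = 1.0398e+09 / (1e6 * 1672.6 * 0.29102)
A = 2.1362 km^2


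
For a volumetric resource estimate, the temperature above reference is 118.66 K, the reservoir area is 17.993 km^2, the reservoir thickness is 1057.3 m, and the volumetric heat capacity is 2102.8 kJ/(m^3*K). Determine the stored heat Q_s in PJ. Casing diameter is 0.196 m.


Step 1: Vr = A*1e6*hr = 17.993*1e6*1057.3 = 1.902400e+10 m^3
Step 2: Q_s = Vr*rhoc*dT/1e12 = 1.902400e+10*2102.8*118.66/1e12 = 4746.8 PJ
Q_s = 4746.8 PJ


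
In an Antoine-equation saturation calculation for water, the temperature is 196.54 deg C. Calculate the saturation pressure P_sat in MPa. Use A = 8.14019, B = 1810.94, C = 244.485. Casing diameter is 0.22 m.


P_sat = 10^(A - B/(C + T)) / 760 * 0.101325
P_sat = 10^(8.14019 - 1810.94/(244.485 + 196.54)) / 760 * 0.101325
P_sat = 1.4417 MPa


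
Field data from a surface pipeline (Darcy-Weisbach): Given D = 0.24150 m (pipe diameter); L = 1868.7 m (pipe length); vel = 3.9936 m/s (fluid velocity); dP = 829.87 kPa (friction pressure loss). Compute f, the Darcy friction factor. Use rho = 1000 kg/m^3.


f = dP*1000 / ((L/D)*(rho*vel^2/2))
f = 829.87*1000 / ((1868.7/0.24150)*(1000*3.9936^2/2))
f = 0.013449


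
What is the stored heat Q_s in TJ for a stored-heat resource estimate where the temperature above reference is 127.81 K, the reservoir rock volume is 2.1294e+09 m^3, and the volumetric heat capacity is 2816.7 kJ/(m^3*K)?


Q_s = Vr * rhoc * dT / 1e12
Q_s = 2.1294e+09 * 2816.7 * 127.81 / 1e12
Q_s = 766.5892 PJ
Convert: 766.5892 PJ * 1000.0 = 7.6659e+05 TJ
Q_s = 7.6659e+05 TJ


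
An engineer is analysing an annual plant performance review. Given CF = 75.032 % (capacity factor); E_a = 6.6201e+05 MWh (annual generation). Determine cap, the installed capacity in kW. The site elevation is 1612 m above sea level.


cap = E_a / (CF/100 * 8760)
cap = 6.6201e+05 / (75.032/100 * 8760)
cap = 100.7196 MW
Convert: 100.7196 MW * 1000.0 = 1.0072e+05 kW
cap = 1.0072e+05 kW


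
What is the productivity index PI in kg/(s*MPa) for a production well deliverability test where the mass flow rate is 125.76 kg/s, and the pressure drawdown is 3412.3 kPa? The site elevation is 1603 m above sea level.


PI = mdot * 1000 / dP
PI = 125.76 * 1000 / 3412.3
PI = 36.855 kg/(s*MPa)


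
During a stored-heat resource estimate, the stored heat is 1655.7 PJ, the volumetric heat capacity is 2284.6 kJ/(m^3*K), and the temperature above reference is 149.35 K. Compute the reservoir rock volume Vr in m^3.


Vr = Q_s * 1e12 / (rhoc * dT)
Vr = 1655.7 * 1e12 / (2284.6 * 149.35)
Vr = 4.8525e+09 m^3


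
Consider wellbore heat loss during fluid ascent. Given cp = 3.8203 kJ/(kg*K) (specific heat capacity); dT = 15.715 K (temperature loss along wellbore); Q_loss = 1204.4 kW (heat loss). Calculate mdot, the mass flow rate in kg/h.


mdot = Q_loss / (cp * dT)
mdot = 1204.4 / (3.8203 * 15.715)
mdot = 20.06129 kg/s
Convert: 20.06129 kg/s * 3600.0 = 72221 kg/h
mdot = 72221 kg/h


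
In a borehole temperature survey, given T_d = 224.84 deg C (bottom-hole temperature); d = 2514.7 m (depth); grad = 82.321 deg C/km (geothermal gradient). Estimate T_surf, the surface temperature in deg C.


T_surf = T_d - grad * d / 1000
T_surf = 224.84 - 82.321 * 2514.7 / 1000
T_surf = 17.827 deg C


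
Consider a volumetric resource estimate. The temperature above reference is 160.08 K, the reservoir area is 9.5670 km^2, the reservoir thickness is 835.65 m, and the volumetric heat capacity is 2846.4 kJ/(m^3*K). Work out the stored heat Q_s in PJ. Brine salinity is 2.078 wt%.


Step 1: Vr = A*1e6*hr = 9.567*1e6*835.65 = 7.994664e+09 m^3
Step 2: Q_s = Vr*rhoc*dT/1e12 = 7.994664e+09*2846.4*160.08/1e12 = 3642.8 PJ
Q_s = 3642.8 PJ


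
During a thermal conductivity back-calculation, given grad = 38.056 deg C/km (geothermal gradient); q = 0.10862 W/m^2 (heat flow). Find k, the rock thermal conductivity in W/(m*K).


k = q / (grad / 1000)
k = 0.10862 / (38.056 / 1000)
k = 2.8542 W/(m*K)


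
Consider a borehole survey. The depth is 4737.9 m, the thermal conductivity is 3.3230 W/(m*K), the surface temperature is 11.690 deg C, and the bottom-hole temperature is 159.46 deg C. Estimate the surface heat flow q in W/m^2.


Step 1: grad = (T_d - T_surf)/d * 1000 = (159.46 - 11.69)/4737.9 * 1000 = 31.18892 deg C/km
Step 2: q = k * grad / 1000 = 3.323 * 31.18892 / 1000 = 0.10364 W/m^2
q = 0.10364 W/m^2


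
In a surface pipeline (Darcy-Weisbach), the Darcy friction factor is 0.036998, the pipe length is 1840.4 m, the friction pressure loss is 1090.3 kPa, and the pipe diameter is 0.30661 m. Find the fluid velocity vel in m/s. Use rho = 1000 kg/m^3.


vel = sqrt(dP*1000*2*D / (f*L*rho))
vel = sqrt(1090.3*1000*2*0.30661 / (0.036998*1840.4*1000))
vel = 3.1335 m/s


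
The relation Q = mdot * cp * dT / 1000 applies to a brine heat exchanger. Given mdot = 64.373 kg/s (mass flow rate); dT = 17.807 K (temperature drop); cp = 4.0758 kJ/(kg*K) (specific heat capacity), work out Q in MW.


Q = mdot * cp * dT / 1000
Q = 64.373 * 4.0758 * 17.807 / 1000
Q = 4.6720 MW


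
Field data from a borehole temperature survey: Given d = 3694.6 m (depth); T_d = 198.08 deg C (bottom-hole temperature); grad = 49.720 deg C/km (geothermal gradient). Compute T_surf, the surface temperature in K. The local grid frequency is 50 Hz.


T_surf = T_d - grad * d / 1000
T_surf = 198.08 - 49.720 * 3694.6 / 1000
T_surf = 14.38449 deg C
Convert to K: 14.38449 + 273.15 = 287.53 K
T_surf = 287.53 K


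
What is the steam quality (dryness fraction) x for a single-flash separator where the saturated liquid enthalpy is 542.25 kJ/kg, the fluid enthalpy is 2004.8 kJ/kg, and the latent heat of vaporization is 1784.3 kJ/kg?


x = (h - hf) / hfg
x = (2004.8 - 542.25) / 1784.3
x = 0.81968


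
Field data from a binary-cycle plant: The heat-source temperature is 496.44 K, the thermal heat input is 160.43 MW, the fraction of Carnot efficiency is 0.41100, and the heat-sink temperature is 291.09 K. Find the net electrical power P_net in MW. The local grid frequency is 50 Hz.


Step 1: eta = (1 - Tc/Th)*f = (1 - 291.09/496.44)*0.411 = 0.1700082
Step 2: P_net = eta * Q_in = 0.1700082 * 160.43 = 27.274 MW
P_net = 27.274 MW


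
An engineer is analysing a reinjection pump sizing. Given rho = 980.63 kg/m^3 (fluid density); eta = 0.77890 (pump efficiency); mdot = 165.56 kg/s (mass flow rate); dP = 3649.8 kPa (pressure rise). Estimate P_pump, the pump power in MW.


P_pump = mdot * dP / (rho * eta)
P_pump = 165.56 * 3649.8 / (980.63 * 0.77890)
P_pump = 791.1113 kW
Convert: 791.1113 kW * 0.001 = 0.79111 MW
P_pump = 0.79111 MW


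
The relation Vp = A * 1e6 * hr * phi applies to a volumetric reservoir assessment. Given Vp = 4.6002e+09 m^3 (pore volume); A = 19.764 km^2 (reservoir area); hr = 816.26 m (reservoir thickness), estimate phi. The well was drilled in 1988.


phi = Vp / (A * 1e6 * hr)
phi = 4.6002e+09 / (19.764 * 1e6 * 816.26)
phi = 0.28515


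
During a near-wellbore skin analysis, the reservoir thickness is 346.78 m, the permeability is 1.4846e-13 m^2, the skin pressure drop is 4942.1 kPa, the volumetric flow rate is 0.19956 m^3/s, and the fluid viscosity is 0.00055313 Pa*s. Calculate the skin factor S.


S = dP_s * 1000 * 2*pi*k*hr / (q*mu)
S = 4942.1 * 1000 * 2*pi*1.4846e-13*346.78 / (0.19956*0.00055313)
S = 14.483


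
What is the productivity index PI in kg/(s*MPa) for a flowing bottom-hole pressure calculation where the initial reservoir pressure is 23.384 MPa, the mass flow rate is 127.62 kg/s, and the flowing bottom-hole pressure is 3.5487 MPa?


PI = mdot / (P_i - P_wf)
PI = 127.62 / (23.384 - 3.5487)
PI = 6.4340 kg/(s*MPa)


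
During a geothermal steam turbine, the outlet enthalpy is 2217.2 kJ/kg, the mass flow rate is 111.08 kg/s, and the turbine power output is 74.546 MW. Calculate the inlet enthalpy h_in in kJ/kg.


h_in = h_out + P * 1000 / mdot
h_in = 2217.2 + 74.546 * 1000 / 111.08
h_in = 2888.3 kJ/kg


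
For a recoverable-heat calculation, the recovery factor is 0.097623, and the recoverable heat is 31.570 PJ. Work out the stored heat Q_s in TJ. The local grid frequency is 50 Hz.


Q_s = Q_rec / RF
Q_s = 31.570 / 0.097623
Q_s = 323.3869 PJ
Convert: 323.3869 PJ * 1000.0 = 3.2339e+05 TJ
Q_s = 3.2339e+05 TJ


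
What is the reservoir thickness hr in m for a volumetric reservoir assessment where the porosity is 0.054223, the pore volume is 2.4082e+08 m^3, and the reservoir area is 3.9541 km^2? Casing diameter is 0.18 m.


hr = Vp / (A * 1e6 * phi)
hr = 2.4082e+08 / (3.9541 * 1e6 * 0.054223)
hr = 1123.2 m


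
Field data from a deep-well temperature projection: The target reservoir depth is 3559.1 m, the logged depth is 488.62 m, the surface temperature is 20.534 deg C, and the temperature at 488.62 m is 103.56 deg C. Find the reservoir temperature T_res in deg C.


Step 1: grad = (T_d1 - T_surf)/d1 * 1000 = (103.56 - 20.534)/488.62 * 1000 = 169.9194 deg C/km
Step 2: T_res = T_surf + grad*d2/1000 = 20.534 + 169.9194*3559.1/1000 = 625.29 deg C
T_res = 625.29 deg C


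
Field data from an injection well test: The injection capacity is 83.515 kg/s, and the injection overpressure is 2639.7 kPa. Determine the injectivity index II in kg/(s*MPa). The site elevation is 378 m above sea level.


II = mdot * 1000 / dP
II = 83.515 * 1000 / 2639.7
II = 31.638 kg/(s*MPa)


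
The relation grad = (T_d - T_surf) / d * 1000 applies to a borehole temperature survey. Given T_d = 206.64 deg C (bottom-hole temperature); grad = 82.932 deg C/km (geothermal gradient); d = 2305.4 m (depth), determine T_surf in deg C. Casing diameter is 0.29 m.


T_surf = T_d - grad * d / 1000
T_surf = 206.64 - 82.932 * 2305.4 / 1000
T_surf = 15.449 deg C


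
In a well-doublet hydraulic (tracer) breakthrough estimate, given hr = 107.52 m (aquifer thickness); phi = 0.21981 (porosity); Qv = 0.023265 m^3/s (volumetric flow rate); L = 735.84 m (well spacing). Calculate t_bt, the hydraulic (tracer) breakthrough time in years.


t_bt = pi * hr * phi * L^2 / (3 * Qv) / (365.25*86400)
t_bt = pi * 107.52 * 0.21981 * 735.84^2 / (3 * 0.023265) / (365.25*86400)
t_bt = 18.253 years


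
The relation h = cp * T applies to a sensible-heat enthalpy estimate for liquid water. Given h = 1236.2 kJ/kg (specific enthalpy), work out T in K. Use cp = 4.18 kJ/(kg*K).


T = h / cp
T = 1236.2 / 4.18
T = 295.7416 deg C
Convert to K: 295.7416 + 273.15 = 568.89 K
T = 568.89 K


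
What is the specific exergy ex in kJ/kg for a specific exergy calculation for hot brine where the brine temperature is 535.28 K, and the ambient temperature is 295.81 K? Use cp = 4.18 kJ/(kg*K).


ex = cp * ((T_b - T_0) - T_0 * ln(T_b/T_0))
ex = 4.18 * ((535.28 - 295.81) - 295.81 * ln(535.28/295.81))
ex = 267.66 kJ/kg


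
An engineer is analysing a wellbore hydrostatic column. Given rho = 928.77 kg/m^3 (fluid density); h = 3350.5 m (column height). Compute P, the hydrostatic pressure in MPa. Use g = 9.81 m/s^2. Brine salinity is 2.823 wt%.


P = rho * g * h / 1e6
P = 928.77 * 9.81 * 3350.5 / 1e6
P = 30.527 MPa


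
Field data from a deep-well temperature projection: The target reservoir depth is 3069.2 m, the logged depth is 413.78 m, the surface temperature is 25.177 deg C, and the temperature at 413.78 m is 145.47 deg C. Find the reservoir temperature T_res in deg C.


Step 1: grad = (T_d1 - T_surf)/d1 * 1000 = (145.47 - 25.177)/413.78 * 1000 = 290.7173 deg C/km
Step 2: T_res = T_surf + grad*d2/1000 = 25.177 + 290.7173*3069.2/1000 = 917.45 deg C
T_res = 917.45 deg C


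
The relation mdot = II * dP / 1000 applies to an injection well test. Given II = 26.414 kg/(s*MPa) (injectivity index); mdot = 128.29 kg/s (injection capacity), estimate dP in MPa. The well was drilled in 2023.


dP = mdot * 1000 / II
dP = 128.29 * 1000 / 26.414
dP = 4856.894 kPa
Convert: 4856.894 kPa * 0.001 = 4.8569 MPa
dP = 4.8569 MPa


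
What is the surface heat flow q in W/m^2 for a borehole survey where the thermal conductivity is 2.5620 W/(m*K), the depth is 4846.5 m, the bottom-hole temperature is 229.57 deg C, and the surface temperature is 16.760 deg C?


Step 1: grad = (T_d - T_surf)/d * 1000 = (229.57 - 16.76)/4846.5 * 1000 = 43.91004 deg C/km
Step 2: q = k * grad / 1000 = 2.562 * 43.91004 / 1000 = 0.11250 W/m^2
q = 0.11250 W/m^2


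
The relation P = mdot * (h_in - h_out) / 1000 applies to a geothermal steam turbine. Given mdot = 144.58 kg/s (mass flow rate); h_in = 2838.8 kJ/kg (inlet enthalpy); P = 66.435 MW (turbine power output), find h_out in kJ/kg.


h_out = h_in - P * 1000 / mdot
h_out = 2838.8 - 66.435 * 1000 / 144.58
h_out = 2379.3 kJ/kg


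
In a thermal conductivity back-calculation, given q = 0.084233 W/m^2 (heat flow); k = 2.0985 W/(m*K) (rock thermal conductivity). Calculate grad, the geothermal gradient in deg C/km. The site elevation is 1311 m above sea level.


grad = q / k * 1000
grad = 0.084233 / 2.0985 * 1000
grad = 40.140 deg C/km


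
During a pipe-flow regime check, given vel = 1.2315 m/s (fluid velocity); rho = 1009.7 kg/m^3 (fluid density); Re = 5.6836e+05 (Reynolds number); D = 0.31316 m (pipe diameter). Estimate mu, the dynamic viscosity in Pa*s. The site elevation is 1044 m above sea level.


mu = rho * vel * D / Re
mu = 1009.7 * 1.2315 * 0.31316 / 5.6836e+05
mu = 0.00068512 Pa*s


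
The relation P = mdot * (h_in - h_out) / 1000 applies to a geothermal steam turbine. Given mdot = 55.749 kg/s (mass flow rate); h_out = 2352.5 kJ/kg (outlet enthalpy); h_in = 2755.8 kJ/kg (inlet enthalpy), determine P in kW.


P = mdot * (h_in - h_out) / 1000
P = 55.749 * (2755.8 - 2352.5) / 1000
P = 22.48357 MW
Convert: 22.48357 MW * 1000.0 = 22484 kW
P = 22484 kW


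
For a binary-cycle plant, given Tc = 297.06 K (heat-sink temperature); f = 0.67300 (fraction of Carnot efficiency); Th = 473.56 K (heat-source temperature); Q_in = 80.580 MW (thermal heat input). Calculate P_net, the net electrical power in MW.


Step 1: eta = (1 - Tc/Th)*f = (1 - 297.06/473.56)*0.673 = 0.2508331
Step 2: P_net = eta * Q_in = 0.2508331 * 80.58 = 20.212 MW
P_net = 20.212 MW


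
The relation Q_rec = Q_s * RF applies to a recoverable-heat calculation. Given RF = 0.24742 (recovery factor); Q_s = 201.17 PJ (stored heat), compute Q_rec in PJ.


Q_rec = Q_s * RF
Q_rec = 201.17 * 0.24742
Q_rec = 49.773 PJ


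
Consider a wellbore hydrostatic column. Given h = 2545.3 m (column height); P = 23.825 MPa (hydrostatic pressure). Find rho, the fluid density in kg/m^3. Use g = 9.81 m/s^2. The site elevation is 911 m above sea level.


rho = P * 1e6 / (g * h)
rho = 23.825 * 1e6 / (9.81 * 2545.3)
rho = 954.17 kg/m^3


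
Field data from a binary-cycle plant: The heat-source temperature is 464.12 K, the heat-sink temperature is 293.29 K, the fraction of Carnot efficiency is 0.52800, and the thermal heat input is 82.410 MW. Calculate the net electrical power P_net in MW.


Step 1: eta = (1 - Tc/Th)*f = (1 - 293.29/464.12)*0.528 = 0.1943425
Step 2: P_net = eta * Q_in = 0.1943425 * 82.41 = 16.016 MW
P_net = 16.016 MW


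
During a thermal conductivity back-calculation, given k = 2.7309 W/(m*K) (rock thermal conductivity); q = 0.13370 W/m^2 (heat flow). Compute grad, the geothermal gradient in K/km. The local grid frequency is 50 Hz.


grad = q / k * 1000
grad = 0.13370 / 2.7309 * 1000
grad = 48.95822 deg C/km
Convert: 48.95822 deg C/km * 1.0 = 48.958 K/km
grad = 48.958 K/km


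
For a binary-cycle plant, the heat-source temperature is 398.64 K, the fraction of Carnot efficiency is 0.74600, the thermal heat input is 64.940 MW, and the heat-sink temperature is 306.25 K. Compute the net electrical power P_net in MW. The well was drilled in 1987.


Step 1: eta = (1 - Tc/Th)*f = (1 - 306.25/398.64)*0.746 = 0.1728952
Step 2: P_net = eta * Q_in = 0.1728952 * 64.94 = 11.228 MW
P_net = 11.228 MW


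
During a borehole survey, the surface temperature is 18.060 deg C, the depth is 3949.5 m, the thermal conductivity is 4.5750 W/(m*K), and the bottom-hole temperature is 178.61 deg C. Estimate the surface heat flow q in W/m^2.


Step 1: grad = (T_d - T_surf)/d * 1000 = (178.61 - 18.06)/3949.5 * 1000 = 40.65072 deg C/km
Step 2: q = k * grad / 1000 = 4.575 * 40.65072 / 1000 = 0.18598 W/m^2
q = 0.18598 W/m^2


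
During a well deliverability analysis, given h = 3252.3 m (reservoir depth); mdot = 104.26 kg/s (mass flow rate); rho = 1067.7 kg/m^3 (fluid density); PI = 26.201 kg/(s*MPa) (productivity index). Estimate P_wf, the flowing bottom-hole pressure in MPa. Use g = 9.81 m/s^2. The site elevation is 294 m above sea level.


Step 1: P_i = rho*g*h/1e6 = 1067.7*9.81*3252.3/1e6 = 34.06504 MPa
Step 2: P_wf = P_i - mdot/PI = 34.06504 - 104.26/26.201 = 30.086 MPa
P_wf = 30.086 MPa


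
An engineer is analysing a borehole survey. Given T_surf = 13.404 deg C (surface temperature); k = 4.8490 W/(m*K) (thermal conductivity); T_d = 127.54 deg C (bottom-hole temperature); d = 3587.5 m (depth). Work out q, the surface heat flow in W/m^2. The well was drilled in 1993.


Step 1: grad = (T_d - T_surf)/d * 1000 = (127.54 - 13.404)/3587.5 * 1000 = 31.81491 deg C/km
Step 2: q = k * grad / 1000 = 4.849 * 31.81491 / 1000 = 0.15427 W/m^2
q = 0.15427 W/m^2


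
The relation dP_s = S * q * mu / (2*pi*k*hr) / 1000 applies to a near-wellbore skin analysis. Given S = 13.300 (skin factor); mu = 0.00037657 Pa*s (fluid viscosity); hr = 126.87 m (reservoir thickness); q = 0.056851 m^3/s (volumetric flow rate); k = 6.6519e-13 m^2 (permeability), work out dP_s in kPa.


dP_s = S * q * mu / (2*pi*k*hr) / 1000
dP_s = 13.300 * 0.056851 * 0.00037657 / (2*pi*6.6519e-13*126.87) / 1000
dP_s = 536.97 kPa


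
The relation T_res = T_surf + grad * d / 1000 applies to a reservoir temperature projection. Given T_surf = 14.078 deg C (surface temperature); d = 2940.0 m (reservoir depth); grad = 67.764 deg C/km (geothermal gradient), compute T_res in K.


T_res = T_surf + grad * d / 1000
T_res = 14.078 + 67.764 * 2940.0 / 1000
T_res = 213.3042 deg C
Convert to K: 213.3042 + 273.15 = 486.45 K
T_res = 486.45 K


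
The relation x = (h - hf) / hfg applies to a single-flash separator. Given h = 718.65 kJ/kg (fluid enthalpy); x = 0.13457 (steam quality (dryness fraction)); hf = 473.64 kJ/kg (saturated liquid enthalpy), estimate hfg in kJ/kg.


hfg = (h - hf) / x
hfg = (718.65 - 473.64) / 0.13457
hfg = 1820.7 kJ/kg


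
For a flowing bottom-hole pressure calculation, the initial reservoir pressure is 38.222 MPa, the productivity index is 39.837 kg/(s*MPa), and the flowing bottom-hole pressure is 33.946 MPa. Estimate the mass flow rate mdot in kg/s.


mdot = (P_i - P_wf) * PI
mdot = (38.222 - 33.946) * 39.837
mdot = 170.34 kg/s


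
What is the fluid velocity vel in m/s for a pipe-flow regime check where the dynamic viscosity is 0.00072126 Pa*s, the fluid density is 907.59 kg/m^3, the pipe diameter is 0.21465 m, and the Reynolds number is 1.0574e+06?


vel = Re * mu / (rho * D)
vel = 1.0574e+06 * 0.00072126 / (907.59 * 0.21465)
vel = 3.9148 m/s


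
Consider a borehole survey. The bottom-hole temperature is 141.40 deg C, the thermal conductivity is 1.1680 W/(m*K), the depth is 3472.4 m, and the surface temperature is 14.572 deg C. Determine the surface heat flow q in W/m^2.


Step 1: grad = (T_d - T_surf)/d * 1000 = (141.4 - 14.572)/3472.4 * 1000 = 36.52459 deg C/km
Step 2: q = k * grad / 1000 = 1.168 * 36.52459 / 1000 = 0.042661 W/m^2
q = 0.042661 W/m^2


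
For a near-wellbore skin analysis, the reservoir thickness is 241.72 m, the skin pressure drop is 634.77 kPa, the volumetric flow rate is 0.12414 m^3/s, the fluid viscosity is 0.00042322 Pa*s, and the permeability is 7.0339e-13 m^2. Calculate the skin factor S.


S = dP_s * 1000 * 2*pi*k*hr / (q*mu)
S = 634.77 * 1000 * 2*pi*7.0339e-13*241.72 / (0.12414*0.00042322)
S = 12.907


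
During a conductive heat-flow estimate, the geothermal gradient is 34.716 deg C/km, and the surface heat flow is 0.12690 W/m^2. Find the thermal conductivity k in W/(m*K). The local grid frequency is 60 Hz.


k = q * 1000 / grad
k = 0.12690 * 1000 / 34.716
k = 3.6554 W/(m*K)


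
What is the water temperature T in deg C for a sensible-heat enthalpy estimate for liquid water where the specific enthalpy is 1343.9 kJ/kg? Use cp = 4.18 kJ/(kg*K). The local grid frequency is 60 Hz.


T = h / cp
T = 1343.9 / 4.18
T = 321.51 deg C


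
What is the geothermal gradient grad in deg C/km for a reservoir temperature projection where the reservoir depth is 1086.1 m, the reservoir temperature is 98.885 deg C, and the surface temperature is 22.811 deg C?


grad = (T_res - T_surf) / d * 1000
grad = (98.885 - 22.811) / 1086.1 * 1000
grad = 70.043 deg C/km


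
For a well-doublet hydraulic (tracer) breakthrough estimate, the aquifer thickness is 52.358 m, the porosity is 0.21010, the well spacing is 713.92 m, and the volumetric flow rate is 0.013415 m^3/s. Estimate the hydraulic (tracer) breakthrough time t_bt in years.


t_bt = pi * hr * phi * L^2 / (3 * Qv) / (365.25*86400)
t_bt = pi * 52.358 * 0.21010 * 713.92^2 / (3 * 0.013415) / (365.25*86400)
t_bt = 13.869 years


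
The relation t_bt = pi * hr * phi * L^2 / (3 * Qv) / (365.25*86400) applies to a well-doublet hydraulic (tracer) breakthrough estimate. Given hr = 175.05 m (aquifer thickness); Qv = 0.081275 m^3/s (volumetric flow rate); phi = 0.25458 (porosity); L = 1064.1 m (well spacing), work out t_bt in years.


t_bt = pi * hr * phi * L^2 / (3 * Qv) / (365.25*86400)
t_bt = pi * 175.05 * 0.25458 * 1064.1^2 / (3 * 0.081275) / (365.25*86400)
t_bt = 20.602 years


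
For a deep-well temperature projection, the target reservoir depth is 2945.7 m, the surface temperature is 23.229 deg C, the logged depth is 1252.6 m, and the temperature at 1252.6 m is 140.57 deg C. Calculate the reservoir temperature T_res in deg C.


Step 1: grad = (T_d1 - T_surf)/d1 * 1000 = (140.57 - 23.229)/1252.6 * 1000 = 93.67795 deg C/km
Step 2: T_res = T_surf + grad*d2/1000 = 23.229 + 93.67795*2945.7/1000 = 299.18 deg C
T_res = 299.18 deg C


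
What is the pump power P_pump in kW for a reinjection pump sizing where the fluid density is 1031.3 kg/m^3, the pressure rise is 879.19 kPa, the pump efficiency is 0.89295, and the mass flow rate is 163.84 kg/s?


P_pump = mdot * dP / (rho * eta)
P_pump = 163.84 * 879.19 / (1031.3 * 0.89295)
P_pump = 156.42 kW


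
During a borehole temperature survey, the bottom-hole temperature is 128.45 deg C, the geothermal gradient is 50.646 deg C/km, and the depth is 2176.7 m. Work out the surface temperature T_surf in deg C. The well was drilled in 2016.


T_surf = T_d - grad * d / 1000
T_surf = 128.45 - 50.646 * 2176.7 / 1000
T_surf = 18.209 deg C


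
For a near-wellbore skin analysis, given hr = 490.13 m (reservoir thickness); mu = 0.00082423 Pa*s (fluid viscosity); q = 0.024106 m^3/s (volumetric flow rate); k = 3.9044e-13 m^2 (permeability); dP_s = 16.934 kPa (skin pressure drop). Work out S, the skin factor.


S = dP_s * 1000 * 2*pi*k*hr / (q*mu)
S = 16.934 * 1000 * 2*pi*3.9044e-13*490.13 / (0.024106*0.00082423)
S = 1.0248


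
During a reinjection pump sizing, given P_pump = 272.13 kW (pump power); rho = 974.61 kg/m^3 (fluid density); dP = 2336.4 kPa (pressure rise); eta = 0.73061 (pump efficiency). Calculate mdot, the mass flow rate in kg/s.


mdot = P_pump * rho * eta / dP
mdot = 272.13 * 974.61 * 0.73061 / 2336.4
mdot = 82.936 kg/s


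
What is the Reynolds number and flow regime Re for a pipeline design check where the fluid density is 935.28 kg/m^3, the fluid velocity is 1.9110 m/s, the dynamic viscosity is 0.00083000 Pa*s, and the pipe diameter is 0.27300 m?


Step 1: Re = rho*vel*D/mu = 935.28*1.911*0.273/0.00083 = 5.8788e+05
Step 2: Re = 5.8788e+05 > 4000, so flow is turbulent.
Re = 5.8788e+05 (turbulent)


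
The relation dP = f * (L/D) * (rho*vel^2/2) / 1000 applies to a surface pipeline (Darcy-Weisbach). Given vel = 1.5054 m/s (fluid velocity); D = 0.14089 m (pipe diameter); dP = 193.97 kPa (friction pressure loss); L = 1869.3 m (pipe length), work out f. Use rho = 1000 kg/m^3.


f = dP*1000 / ((L/D)*(rho*vel^2/2))
f = 193.97*1000 / ((1869.3/0.14089)*(1000*1.5054^2/2))
f = 0.012902


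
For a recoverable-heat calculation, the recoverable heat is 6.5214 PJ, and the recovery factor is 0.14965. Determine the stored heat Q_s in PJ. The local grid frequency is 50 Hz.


Q_s = Q_rec / RF
Q_s = 6.5214 / 0.14965
Q_s = 43.578 PJ


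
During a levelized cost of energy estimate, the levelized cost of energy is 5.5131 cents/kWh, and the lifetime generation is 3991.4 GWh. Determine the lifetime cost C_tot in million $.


C_tot = LCOE / 100 * E_tot
C_tot = 5.5131 / 100 * 3991.4
C_tot = 220.05 million $


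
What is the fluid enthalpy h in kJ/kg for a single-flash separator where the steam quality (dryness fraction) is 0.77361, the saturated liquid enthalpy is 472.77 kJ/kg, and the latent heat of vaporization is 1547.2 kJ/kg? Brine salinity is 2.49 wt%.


h = hf + x * hfg
h = 472.77 + 0.77361 * 1547.2
h = 1669.7 kJ/kg


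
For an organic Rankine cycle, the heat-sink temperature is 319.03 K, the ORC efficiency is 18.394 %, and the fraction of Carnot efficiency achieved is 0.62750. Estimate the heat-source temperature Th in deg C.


Th = Tc / (1 - (eta_orc/100)/f)
Th = 319.03 / (1 - (18.394/100)/0.62750)
Th = 451.3286 K
Convert to deg C: 451.3286 - 273.15 = 178.18 deg C
Th = 178.18 deg C


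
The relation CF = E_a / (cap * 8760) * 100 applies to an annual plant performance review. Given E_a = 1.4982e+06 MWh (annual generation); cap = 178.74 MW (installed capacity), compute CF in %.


CF = E_a / (cap * 8760) * 100
CF = 1.4982e+06 / (178.74 * 8760) * 100
CF = 95.685 %


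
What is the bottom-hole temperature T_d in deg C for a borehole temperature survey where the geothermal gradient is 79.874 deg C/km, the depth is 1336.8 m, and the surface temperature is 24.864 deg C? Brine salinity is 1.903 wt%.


T_d = T_surf + grad * d / 1000
T_d = 24.864 + 79.874 * 1336.8 / 1000
T_d = 131.64 deg C


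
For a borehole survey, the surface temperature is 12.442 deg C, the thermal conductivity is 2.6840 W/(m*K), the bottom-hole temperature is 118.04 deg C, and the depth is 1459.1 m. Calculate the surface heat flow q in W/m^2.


Step 1: grad = (T_d - T_surf)/d * 1000 = (118.04 - 12.442)/1459.1 * 1000 = 72.37201 deg C/km
Step 2: q = k * grad / 1000 = 2.684 * 72.37201 / 1000 = 0.19425 W/m^2
q = 0.19425 W/m^2


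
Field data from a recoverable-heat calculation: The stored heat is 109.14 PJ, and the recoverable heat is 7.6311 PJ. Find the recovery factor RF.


RF = Q_rec / Q_s
RF = 7.6311 / 109.14
RF = 0.069920


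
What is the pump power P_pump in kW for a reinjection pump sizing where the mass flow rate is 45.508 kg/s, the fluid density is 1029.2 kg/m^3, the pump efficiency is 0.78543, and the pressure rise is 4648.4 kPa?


P_pump = mdot * dP / (rho * eta)
P_pump = 45.508 * 4648.4 / (1029.2 * 0.78543)
P_pump = 261.69 kW


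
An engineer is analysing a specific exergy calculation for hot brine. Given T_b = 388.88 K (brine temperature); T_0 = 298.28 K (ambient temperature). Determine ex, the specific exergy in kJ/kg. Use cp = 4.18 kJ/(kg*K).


ex = cp * ((T_b - T_0) - T_0 * ln(T_b/T_0))
ex = 4.18 * ((388.88 - 298.28) - 298.28 * ln(388.88/298.28))
ex = 48.006 kJ/kg


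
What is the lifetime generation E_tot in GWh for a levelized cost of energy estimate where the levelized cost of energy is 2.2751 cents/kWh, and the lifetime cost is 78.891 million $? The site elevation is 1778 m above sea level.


E_tot = C_tot / LCOE * 100
E_tot = 78.891 / 2.2751 * 100
E_tot = 3467.6 GWh


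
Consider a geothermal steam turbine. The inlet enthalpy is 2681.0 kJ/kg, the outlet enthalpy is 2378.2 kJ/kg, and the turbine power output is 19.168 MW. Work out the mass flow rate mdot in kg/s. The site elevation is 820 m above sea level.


mdot = P * 1000 / (h_in - h_out)
mdot = 19.168 * 1000 / (2681.0 - 2378.2)
mdot = 63.303 kg/s


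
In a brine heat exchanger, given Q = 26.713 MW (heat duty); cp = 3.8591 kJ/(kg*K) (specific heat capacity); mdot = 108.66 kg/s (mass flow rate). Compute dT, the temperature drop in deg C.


dT = Q * 1000 / (mdot * cp)
dT = 26.713 * 1000 / (108.66 * 3.8591)
dT = 63.70403 K
Convert (temperature difference, 1 K = 1 deg C): 63.70403 K = 63.70403 deg C
dT = 63.704 deg C


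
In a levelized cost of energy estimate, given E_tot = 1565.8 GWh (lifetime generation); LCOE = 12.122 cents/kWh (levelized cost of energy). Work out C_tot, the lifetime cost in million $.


C_tot = LCOE / 100 * E_tot
C_tot = 12.122 / 100 * 1565.8
C_tot = 189.81 million $


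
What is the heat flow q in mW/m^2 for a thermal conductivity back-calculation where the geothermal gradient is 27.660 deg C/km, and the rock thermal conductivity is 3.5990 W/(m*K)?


q = k * grad / 1000
q = 3.5990 * 27.660 / 1000
q = 0.09954834 W/m^2
Convert: 0.09954834 W/m^2 * 1000.0 = 99.548 mW/m^2
q = 99.548 mW/m^2


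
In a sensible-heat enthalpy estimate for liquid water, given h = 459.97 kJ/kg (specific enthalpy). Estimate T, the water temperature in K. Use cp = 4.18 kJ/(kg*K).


T = h / cp
T = 459.97 / 4.18
T = 110.0407 deg C
Convert to K: 110.0407 + 273.15 = 383.19 K
T = 383.19 K


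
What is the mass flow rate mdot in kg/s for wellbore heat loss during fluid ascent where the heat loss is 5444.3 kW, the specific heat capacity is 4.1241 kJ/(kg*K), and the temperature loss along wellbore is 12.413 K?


mdot = Q_loss / (cp * dT)
mdot = 5444.3 / (4.1241 * 12.413)
mdot = 106.35 kg/s


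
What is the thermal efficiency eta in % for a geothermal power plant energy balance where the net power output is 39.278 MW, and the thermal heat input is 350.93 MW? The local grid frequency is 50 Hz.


eta = W_net / Q_in * 100
eta = 39.278 / 350.93 * 100
eta = 11.193 %


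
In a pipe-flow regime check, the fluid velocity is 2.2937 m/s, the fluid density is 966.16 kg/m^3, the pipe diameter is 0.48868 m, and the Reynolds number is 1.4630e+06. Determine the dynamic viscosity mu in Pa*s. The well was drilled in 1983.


mu = rho * vel * D / Re
mu = 966.16 * 2.2937 * 0.48868 / 1.4630e+06
mu = 0.00074023 Pa*s


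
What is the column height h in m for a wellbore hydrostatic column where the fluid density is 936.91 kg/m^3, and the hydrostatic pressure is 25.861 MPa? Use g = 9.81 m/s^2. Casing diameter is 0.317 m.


h = P * 1e6 / (g * rho)
h = 25.861 * 1e6 / (9.81 * 936.91)
h = 2813.7 m


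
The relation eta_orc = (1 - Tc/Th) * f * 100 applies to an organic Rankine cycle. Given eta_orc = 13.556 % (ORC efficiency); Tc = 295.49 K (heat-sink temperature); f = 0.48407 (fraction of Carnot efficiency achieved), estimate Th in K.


Th = Tc / (1 - (eta_orc/100)/f)
Th = 295.49 / (1 - (13.556/100)/0.48407)
Th = 410.43 K


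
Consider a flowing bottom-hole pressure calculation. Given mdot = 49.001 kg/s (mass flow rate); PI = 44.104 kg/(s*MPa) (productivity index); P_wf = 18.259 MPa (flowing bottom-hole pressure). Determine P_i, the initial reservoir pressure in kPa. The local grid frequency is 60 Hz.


P_i = P_wf + mdot / PI
P_i = 18.259 + 49.001 / 44.104
P_i = 19.37003 MPa
Convert: 19.37003 MPa * 1000.0 = 19370 kPa
P_i = 19370 kPa


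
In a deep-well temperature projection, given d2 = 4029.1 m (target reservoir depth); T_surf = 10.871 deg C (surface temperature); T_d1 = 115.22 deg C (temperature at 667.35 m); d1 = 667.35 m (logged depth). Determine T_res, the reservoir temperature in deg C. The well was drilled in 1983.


Step 1: grad = (T_d1 - T_surf)/d1 * 1000 = (115.22 - 10.871)/667.35 * 1000 = 156.3632 deg C/km
Step 2: T_res = T_surf + grad*d2/1000 = 10.871 + 156.3632*4029.1/1000 = 640.87 deg C
T_res = 640.87 deg C


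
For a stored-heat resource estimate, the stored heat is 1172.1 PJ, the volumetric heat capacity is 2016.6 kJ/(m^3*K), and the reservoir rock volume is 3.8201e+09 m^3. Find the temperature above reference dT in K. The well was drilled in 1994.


dT = Q_s * 1e12 / (Vr * rhoc)
dT = 1172.1 * 1e12 / (3.8201e+09 * 2016.6)
dT = 152.15 K


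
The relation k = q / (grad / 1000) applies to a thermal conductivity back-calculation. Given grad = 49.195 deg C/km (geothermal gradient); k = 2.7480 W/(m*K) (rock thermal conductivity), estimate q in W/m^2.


q = k * grad / 1000
q = 2.7480 * 49.195 / 1000
q = 0.13519 W/m^2


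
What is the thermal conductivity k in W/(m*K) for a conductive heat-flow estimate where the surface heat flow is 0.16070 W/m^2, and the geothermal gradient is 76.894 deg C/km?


k = q * 1000 / grad
k = 0.16070 * 1000 / 76.894
k = 2.0899 W/(m*K)


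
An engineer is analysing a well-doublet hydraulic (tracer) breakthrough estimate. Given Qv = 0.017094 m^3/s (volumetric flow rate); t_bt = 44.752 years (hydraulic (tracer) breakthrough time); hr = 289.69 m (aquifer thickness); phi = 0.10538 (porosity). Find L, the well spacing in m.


L = sqrt(t_bt*365.25*86400*3*Qv / (pi*hr*phi))
L = sqrt(44.752*365.25*86400*3*0.017094 / (pi*289.69*0.10538))
L = 869.00 m


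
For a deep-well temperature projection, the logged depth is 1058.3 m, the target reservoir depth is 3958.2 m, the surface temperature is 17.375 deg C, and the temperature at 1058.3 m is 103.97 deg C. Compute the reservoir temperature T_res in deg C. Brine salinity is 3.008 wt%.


Step 1: grad = (T_d1 - T_surf)/d1 * 1000 = (103.97 - 17.375)/1058.3 * 1000 = 81.82462 deg C/km
Step 2: T_res = T_surf + grad*d2/1000 = 17.375 + 81.82462*3958.2/1000 = 341.25 deg C
T_res = 341.25 deg C


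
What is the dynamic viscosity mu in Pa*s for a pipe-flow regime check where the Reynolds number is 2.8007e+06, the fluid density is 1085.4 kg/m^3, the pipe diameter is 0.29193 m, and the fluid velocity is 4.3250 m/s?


mu = rho * vel * D / Re
mu = 1085.4 * 4.3250 * 0.29193 / 2.8007e+06
mu = 0.00048931 Pa*s


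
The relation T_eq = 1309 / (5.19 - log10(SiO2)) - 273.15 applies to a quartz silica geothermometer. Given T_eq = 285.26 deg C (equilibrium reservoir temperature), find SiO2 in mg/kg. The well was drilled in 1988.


SiO2 = 10^(5.19 - 1309/(T_eq + 273.15))
SiO2 = 10^(5.19 - 1309/(285.26 + 273.15))
SiO2 = 701.20 mg/kg
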